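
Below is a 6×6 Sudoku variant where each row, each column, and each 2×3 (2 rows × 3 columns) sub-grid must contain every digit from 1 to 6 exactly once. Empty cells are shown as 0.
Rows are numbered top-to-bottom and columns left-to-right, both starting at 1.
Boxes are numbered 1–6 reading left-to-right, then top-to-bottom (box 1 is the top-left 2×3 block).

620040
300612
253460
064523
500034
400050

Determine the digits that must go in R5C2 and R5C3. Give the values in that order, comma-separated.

1,6

For R5C2:
  Row 5 already contains {3, 4, 5}.
  Column 2 already contains {2, 5, 6}.
  Its 2×3 block (box 5) already contains {4, 5}.
  The only value from 1–6 not eliminated is 1, so R5C2 = 1.
For R5C3:
  Consider where 6 can go in row 5.
  R5C2 is out (column 2 already has a 6).
  R5C4 is out (column 4 already has a 6).
  So the only cell in row 5 that can hold 6 is R5C3.
  So R5C3 = 6.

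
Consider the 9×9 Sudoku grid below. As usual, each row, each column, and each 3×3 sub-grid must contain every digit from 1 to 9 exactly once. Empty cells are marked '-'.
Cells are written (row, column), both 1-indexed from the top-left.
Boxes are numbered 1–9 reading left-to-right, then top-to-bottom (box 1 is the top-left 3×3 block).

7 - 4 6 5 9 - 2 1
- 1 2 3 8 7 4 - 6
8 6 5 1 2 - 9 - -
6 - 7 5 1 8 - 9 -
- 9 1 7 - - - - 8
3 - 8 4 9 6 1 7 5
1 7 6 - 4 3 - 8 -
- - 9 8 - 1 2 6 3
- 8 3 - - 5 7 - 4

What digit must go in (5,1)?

5

Cell (5,1) itself could take any of {2, 4, 5} by direct elimination.
Consider where 5 can go in box 4.
(4,2) is out (row 4 already has a 5).
(6,2) is out (row 6 already has a 5).
So the only cell in box 4 that can hold 5 is (5,1).
Therefore (5,1) = 5.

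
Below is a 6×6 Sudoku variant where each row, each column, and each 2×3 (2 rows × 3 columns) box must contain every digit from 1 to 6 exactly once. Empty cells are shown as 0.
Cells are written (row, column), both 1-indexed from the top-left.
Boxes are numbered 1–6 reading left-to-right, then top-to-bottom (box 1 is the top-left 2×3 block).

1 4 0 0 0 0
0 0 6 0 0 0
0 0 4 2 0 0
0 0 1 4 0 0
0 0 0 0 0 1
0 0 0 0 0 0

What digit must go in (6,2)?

Cell (6,2) itself could take any of {1, 2, 3, 5, 6} by direct elimination.
Consider where 1 can go in box 5.
(5,1) is out (row 5 already has a 1).
(5,2) is out (row 5 already has a 1).
(5,3) is out (row 5 already has a 1).
(6,1) is out (column 1 already has a 1).
(6,3) is out (column 3 already has a 1).
So the only cell in box 5 that can hold 1 is (6,2).
Therefore (6,2) = 1.

1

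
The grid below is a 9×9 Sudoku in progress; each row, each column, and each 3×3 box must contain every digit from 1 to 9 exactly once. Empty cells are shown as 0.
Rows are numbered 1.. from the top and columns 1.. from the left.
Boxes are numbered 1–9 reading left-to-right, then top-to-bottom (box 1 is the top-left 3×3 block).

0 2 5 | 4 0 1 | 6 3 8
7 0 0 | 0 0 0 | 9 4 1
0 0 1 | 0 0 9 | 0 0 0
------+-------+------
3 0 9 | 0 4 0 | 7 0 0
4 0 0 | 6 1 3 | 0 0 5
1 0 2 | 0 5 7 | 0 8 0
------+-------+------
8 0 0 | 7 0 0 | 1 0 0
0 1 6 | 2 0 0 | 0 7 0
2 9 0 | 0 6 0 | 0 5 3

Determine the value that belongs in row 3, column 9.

Cell row 3, column 9 itself could take any of {2, 7} by direct elimination.
Consider where 7 can go in column 9.
row 4, column 9 is out (row 4 already has a 7).
row 6, column 9 is out (row 6 already has a 7).
row 7, column 9 is out (row 7 already has a 7).
row 8, column 9 is out (row 8 already has a 7).
So the only cell in column 9 that can hold 7 is row 3, column 9.
Therefore row 3, column 9 = 7.

7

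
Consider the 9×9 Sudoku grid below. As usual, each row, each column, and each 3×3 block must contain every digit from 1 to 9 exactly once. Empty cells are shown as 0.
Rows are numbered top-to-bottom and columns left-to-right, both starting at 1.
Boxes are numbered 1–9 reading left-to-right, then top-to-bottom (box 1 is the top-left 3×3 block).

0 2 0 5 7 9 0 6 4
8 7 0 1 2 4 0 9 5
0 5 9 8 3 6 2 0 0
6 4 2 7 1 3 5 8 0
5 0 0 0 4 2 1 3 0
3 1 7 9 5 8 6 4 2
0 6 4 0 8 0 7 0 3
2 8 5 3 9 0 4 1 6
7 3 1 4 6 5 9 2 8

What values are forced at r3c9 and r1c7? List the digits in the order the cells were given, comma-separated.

For r3c9:
  Consider where 1 can go in column 9.
  r4c9 is out (row 4 already has a 1).
  r5c9 is out (row 5 already has a 1).
  So the only cell in column 9 that can hold 1 is r3c9.
  So r3c9 = 1.
For r1c7:
  Consider where 8 can go in column 7.
  r2c7 is out (row 2 already has a 8).
  So the only cell in column 7 that can hold 8 is r1c7.
  So r1c7 = 8.

1,8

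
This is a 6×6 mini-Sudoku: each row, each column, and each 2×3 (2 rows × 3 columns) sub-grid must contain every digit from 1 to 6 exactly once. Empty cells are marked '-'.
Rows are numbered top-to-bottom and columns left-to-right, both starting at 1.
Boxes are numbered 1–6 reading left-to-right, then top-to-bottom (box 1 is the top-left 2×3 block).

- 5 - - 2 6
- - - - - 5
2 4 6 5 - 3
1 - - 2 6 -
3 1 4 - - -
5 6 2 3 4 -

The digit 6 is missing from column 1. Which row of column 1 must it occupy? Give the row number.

Consider where 6 can go in column 1.
r1c1 is out (row 1 already has a 6).
So the only cell in column 1 that can hold 6 is r2c1.
That is row 2.

2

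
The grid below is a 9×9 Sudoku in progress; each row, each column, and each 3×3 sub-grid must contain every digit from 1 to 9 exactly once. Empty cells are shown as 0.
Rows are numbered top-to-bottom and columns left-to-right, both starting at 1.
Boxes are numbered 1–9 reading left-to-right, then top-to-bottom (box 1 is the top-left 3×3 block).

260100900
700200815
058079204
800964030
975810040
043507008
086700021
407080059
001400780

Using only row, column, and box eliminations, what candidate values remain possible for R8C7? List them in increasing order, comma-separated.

3,6

Row 8 already contains {4, 5, 7, 8, 9}.
Column 7 already contains {2, 7, 8, 9}.
Its 3×3 block (box 9) already contains {1, 2, 5, 7, 8, 9}.
Removing those from 1–9 leaves {3, 6} as the candidates for R8C7.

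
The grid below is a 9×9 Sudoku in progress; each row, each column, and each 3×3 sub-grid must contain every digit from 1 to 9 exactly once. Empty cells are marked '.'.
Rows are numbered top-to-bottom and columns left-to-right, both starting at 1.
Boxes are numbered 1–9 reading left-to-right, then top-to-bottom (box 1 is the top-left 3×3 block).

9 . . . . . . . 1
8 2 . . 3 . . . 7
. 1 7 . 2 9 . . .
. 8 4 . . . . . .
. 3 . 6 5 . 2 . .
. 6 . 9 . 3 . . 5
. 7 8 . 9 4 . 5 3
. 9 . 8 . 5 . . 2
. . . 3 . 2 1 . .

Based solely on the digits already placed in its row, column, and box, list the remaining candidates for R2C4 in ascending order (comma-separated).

Row 2 already contains {2, 3, 7, 8}.
Column 4 already contains {3, 6, 8, 9}.
Its 3×3 block (box 2) already contains {2, 3, 9}.
Removing those from 1–9 leaves {1, 4, 5} as the candidates for R2C4.

1,4,5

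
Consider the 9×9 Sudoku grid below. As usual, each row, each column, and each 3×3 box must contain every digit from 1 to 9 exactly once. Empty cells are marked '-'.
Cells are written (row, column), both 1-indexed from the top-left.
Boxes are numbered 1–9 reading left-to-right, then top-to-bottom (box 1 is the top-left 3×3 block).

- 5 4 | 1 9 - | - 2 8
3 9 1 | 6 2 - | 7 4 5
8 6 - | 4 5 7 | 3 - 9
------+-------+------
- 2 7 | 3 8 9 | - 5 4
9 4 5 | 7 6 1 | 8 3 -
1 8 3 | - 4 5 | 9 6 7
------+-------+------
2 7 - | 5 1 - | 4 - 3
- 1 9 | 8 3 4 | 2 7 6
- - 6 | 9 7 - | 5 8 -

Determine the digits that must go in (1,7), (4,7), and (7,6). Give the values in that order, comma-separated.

6,1,6

For (1,7):
  Row 1 already contains {1, 2, 4, 5, 8, 9}.
  Column 7 already contains {2, 3, 4, 5, 7, 8, 9}.
  Its 3×3 block (box 3) already contains {2, 3, 4, 5, 7, 8, 9}.
  The only value from 1–9 not eliminated is 6, so (1,7) = 6.
For (4,7):
  Row 4 already contains {2, 3, 4, 5, 7, 8, 9}.
  Column 7 already contains {2, 3, 4, 5, 7, 8, 9}.
  Its 3×3 block (box 6) already contains {3, 4, 5, 6, 7, 8, 9}.
  The only value from 1–9 not eliminated is 1, so (4,7) = 1.
For (7,6):
  Row 7 already contains {1, 2, 3, 4, 5, 7}.
  Column 6 already contains {1, 4, 5, 7, 9}.
  Its 3×3 block (box 8) already contains {1, 3, 4, 5, 7, 8, 9}.
  The only value from 1–9 not eliminated is 6, so (7,6) = 6.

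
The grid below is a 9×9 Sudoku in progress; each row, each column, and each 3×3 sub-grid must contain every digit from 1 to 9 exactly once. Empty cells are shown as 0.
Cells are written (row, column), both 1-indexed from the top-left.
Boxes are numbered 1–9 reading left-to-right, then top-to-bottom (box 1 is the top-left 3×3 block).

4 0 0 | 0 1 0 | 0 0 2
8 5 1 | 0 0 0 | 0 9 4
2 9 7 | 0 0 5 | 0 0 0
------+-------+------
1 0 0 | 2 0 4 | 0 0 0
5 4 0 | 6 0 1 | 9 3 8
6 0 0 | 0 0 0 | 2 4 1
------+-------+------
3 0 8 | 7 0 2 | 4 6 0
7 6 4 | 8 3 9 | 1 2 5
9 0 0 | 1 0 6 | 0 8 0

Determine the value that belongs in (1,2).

3

Row 1 already contains {1, 2, 4}.
Column 2 already contains {4, 5, 6, 9}.
Its 3×3 block (box 1) already contains {1, 2, 4, 5, 7, 8, 9}.
The only value from 1–9 not eliminated is 3, so (1,2) = 3.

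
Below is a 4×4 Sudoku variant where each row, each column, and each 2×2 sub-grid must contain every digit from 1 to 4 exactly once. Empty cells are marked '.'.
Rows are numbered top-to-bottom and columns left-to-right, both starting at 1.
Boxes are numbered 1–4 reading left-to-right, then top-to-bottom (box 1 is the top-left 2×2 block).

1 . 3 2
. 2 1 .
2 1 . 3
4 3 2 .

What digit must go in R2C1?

3

Row 2 already contains {1, 2}.
Column 1 already contains {1, 2, 4}.
Its 2×2 block (box 1) already contains {1, 2}.
The only value from 1–4 not eliminated is 3, so R2C1 = 3.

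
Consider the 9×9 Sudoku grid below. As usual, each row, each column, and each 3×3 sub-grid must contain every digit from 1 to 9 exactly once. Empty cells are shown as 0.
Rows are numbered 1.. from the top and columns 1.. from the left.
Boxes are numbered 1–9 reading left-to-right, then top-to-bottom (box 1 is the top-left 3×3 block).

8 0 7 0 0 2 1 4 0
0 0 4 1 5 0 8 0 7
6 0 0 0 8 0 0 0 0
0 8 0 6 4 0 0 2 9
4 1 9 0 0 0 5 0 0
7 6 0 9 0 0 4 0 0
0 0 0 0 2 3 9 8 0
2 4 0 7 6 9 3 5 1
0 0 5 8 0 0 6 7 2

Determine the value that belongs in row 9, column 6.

4

Cell row 9, column 6 itself could take any of {1, 4} by direct elimination.
Consider where 4 can go in row 9.
row 9, column 1 is out (column 1 already has a 4).
row 9, column 2 is out (column 2 already has a 4).
row 9, column 5 is out (column 5 already has a 4).
So the only cell in row 9 that can hold 4 is row 9, column 6.
Therefore row 9, column 6 = 4.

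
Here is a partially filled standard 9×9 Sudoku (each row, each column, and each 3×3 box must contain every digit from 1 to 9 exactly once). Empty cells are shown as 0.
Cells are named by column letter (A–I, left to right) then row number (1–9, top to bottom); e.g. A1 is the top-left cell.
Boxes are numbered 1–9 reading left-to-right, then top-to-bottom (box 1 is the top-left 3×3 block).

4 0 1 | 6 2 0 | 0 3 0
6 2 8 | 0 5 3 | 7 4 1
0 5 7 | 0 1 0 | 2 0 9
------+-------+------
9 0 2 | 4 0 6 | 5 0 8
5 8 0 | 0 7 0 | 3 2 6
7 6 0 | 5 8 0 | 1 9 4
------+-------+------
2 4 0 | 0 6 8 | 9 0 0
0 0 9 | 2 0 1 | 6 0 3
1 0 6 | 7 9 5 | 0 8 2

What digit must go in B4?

Cell B4 itself could take any of {1, 3} by direct elimination.
Consider where 1 can go in box 4.
C5 is out (column C already has a 1).
C6 is out (row 6 already has a 1).
So the only cell in box 4 that can hold 1 is B4.
Therefore B4 = 1.

1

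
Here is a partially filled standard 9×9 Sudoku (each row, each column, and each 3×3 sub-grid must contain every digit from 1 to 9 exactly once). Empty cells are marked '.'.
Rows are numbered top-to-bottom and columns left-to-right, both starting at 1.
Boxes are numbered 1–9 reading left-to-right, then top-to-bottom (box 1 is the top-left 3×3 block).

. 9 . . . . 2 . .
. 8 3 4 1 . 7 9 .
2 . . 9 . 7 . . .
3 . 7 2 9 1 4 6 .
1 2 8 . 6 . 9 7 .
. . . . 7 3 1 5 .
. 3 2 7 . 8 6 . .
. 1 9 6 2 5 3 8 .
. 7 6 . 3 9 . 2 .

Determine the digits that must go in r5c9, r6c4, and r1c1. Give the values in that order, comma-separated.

For r5c9:
  Row 5 already contains {1, 2, 6, 7, 8, 9}.
  Column 9 already contains {}.
  Its 3×3 block (box 6) already contains {1, 4, 5, 6, 7, 9}.
  The only value from 1–9 not eliminated is 3, so r5c9 = 3.
For r6c4:
  Row 6 already contains {1, 3, 5, 7}.
  Column 4 already contains {2, 4, 6, 7, 9}.
  Its 3×3 block (box 5) already contains {1, 2, 3, 6, 7, 9}.
  The only value from 1–9 not eliminated is 8, so r6c4 = 8.
For r1c1:
  Consider where 7 can go in box 1.
  r1c3 is out (column 3 already has a 7).
  r2c1 is out (row 2 already has a 7).
  r3c2 is out (row 3 already has a 7).
  r3c3 is out (row 3 already has a 7).
  So the only cell in box 1 that can hold 7 is r1c1.
  So r1c1 = 7.

3,8,7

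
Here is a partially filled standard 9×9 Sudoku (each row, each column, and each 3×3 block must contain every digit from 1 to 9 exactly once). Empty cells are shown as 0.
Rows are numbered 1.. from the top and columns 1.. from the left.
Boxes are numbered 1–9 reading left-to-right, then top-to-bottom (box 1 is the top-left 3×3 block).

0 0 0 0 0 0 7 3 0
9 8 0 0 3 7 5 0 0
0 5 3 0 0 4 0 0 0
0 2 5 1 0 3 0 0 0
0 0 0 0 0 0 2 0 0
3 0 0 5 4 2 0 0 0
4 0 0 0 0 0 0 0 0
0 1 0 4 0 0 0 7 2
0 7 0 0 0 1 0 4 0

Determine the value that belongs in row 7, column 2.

Cell row 7, column 2 itself could take any of {3, 6, 9} by direct elimination.
Consider where 3 can go in column 2.
row 1, column 2 is out (row 1 already has a 3).
row 5, column 2 is out (box 4 already has a 3).
row 6, column 2 is out (row 6 already has a 3).
So the only cell in column 2 that can hold 3 is row 7, column 2.
Therefore row 7, column 2 = 3.

3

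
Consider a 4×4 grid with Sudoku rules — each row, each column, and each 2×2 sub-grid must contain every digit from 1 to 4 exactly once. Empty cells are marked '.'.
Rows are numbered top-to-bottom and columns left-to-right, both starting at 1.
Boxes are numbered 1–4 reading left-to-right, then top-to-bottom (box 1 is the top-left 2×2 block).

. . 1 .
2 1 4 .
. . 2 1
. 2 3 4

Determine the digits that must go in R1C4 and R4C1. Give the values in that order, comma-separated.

2,1

For R1C4:
  Consider where 2 can go in column 4.
  R2C4 is out (row 2 already has a 2).
  So the only cell in column 4 that can hold 2 is R1C4.
  So R1C4 = 2.
For R4C1:
  Row 4 already contains {2, 3, 4}.
  Column 1 already contains {2}.
  Its 2×2 block (box 3) already contains {2}.
  The only value from 1–4 not eliminated is 1, so R4C1 = 1.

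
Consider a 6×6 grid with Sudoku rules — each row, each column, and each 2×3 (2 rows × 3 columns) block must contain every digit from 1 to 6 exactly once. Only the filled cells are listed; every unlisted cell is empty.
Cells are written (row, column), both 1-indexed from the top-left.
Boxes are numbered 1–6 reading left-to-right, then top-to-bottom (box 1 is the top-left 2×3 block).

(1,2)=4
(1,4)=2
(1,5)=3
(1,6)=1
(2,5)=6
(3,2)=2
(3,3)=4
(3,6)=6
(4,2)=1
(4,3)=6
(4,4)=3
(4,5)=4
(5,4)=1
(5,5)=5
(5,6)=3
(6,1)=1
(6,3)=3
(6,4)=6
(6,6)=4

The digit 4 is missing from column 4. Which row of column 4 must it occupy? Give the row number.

2

Consider where 4 can go in column 4.
(3,4) is out (row 3 already has a 4).
So the only cell in column 4 that can hold 4 is (2,4).
That is row 2.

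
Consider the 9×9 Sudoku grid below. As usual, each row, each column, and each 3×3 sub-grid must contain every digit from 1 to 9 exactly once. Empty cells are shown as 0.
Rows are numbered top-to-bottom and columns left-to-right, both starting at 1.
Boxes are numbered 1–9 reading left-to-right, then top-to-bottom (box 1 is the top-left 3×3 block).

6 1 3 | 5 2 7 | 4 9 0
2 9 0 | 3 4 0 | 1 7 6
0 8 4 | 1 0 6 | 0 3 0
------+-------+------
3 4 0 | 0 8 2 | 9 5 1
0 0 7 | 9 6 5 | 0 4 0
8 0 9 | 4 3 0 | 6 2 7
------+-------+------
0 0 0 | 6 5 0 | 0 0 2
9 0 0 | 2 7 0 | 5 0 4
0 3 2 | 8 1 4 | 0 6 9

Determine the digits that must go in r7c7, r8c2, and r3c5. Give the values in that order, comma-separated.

3,6,9

For r7c7:
  Consider where 3 can go in box 9.
  r7c8 is out (column 8 already has a 3).
  r8c8 is out (column 8 already has a 3).
  r9c7 is out (row 9 already has a 3).
  So the only cell in box 9 that can hold 3 is r7c7.
  So r7c7 = 3.
For r8c2:
  Row 8 already contains {2, 4, 5, 7, 9}.
  Column 2 already contains {1, 3, 4, 8, 9}.
  Its 3×3 block (box 7) already contains {2, 3, 9}.
  The only value from 1–9 not eliminated is 6, so r8c2 = 6.
For r3c5:
  Row 3 already contains {1, 3, 4, 6, 8}.
  Column 5 already contains {1, 2, 3, 4, 5, 6, 7, 8}.
  Its 3×3 block (box 2) already contains {1, 2, 3, 4, 5, 6, 7}.
  The only value from 1–9 not eliminated is 9, so r3c5 = 9.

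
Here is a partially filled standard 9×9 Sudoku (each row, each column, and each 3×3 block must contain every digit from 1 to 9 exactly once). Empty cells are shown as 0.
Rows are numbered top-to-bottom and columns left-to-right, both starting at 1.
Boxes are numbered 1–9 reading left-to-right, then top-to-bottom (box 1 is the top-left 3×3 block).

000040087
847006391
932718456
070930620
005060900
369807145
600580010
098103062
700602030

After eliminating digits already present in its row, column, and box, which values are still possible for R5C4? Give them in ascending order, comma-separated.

2,4

Row 5 already contains {5, 6, 9}.
Column 4 already contains {1, 5, 6, 7, 8, 9}.
Its 3×3 block (box 5) already contains {3, 6, 7, 8, 9}.
Removing those from 1–9 leaves {2, 4} as the candidates for R5C4.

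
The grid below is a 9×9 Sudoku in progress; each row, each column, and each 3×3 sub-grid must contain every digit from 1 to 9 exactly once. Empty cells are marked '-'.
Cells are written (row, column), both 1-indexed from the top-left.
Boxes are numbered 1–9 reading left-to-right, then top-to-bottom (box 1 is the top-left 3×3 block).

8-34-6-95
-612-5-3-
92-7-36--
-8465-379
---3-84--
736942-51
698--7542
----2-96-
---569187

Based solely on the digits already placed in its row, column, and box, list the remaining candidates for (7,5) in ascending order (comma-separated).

1,3

Row 7 already contains {2, 4, 5, 6, 7, 8, 9}.
Column 5 already contains {2, 4, 5, 6}.
Its 3×3 block (box 8) already contains {2, 5, 6, 7, 9}.
Removing those from 1–9 leaves {1, 3} as the candidates for (7,5).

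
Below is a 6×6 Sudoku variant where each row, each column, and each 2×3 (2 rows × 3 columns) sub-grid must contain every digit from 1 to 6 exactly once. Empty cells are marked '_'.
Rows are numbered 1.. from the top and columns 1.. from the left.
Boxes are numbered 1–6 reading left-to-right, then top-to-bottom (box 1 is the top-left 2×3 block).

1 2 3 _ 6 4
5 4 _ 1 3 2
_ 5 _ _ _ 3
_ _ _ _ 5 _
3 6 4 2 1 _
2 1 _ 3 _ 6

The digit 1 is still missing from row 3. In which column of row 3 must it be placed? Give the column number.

3

Consider where 1 can go in row 3.
row 3, column 1 is out (column 1 already has a 1).
row 3, column 4 is out (column 4 already has a 1).
row 3, column 5 is out (column 5 already has a 1).
So the only cell in row 3 that can hold 1 is row 3, column 3.
That is column 3.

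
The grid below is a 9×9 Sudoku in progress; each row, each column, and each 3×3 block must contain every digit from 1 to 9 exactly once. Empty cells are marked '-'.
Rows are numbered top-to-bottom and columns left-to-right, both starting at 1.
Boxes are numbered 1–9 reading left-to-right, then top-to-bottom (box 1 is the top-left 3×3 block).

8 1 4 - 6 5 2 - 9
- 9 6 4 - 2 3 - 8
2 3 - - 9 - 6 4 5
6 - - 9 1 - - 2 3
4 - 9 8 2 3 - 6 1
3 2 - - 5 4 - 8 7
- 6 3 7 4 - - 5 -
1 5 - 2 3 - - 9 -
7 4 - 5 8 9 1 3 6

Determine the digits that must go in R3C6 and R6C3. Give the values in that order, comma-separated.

For R3C6:
  Consider where 8 can go in row 3.
  R3C3 is out (box 1 already has a 8).
  R3C4 is out (column 4 already has a 8).
  So the only cell in row 3 that can hold 8 is R3C6.
  So R3C6 = 8.
For R6C3:
  Row 6 already contains {2, 3, 4, 5, 7, 8}.
  Column 3 already contains {3, 4, 6, 9}.
  Its 3×3 block (box 4) already contains {2, 3, 4, 6, 9}.
  The only value from 1–9 not eliminated is 1, so R6C3 = 1.

8,1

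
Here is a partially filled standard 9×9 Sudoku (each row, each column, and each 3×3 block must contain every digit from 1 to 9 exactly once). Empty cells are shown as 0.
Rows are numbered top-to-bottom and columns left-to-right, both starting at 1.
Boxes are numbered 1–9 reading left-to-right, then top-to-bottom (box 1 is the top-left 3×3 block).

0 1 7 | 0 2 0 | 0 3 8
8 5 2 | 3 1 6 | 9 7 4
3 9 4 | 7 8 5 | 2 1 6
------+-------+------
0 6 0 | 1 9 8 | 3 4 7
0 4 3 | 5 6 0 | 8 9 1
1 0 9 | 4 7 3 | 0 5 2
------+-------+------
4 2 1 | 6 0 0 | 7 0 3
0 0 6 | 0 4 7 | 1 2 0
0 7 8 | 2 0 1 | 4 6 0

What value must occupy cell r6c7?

Row 6 already contains {1, 2, 3, 4, 5, 7, 9}.
Column 7 already contains {1, 2, 3, 4, 7, 8, 9}.
Its 3×3 block (box 6) already contains {1, 2, 3, 4, 5, 7, 8, 9}.
The only value from 1–9 not eliminated is 6, so r6c7 = 6.

6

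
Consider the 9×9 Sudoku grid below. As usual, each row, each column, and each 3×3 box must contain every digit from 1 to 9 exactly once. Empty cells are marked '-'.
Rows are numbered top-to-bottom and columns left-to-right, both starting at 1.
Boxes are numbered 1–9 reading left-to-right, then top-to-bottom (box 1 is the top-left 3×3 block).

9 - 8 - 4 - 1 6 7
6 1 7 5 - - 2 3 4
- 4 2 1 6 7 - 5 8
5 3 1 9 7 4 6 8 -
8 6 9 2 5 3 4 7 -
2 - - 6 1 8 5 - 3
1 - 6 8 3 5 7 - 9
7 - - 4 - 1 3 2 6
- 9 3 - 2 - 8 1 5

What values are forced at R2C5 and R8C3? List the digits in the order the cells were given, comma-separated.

8,5

For R2C5:
  Consider where 8 can go in box 2.
  R1C4 is out (row 1 already has a 8).
  R1C6 is out (row 1 already has a 8).
  R2C6 is out (column 6 already has a 8).
  So the only cell in box 2 that can hold 8 is R2C5.
  So R2C5 = 8.
For R8C3:
  Row 8 already contains {1, 2, 3, 4, 6, 7}.
  Column 3 already contains {1, 2, 3, 6, 7, 8, 9}.
  Its 3×3 block (box 7) already contains {1, 3, 6, 7, 9}.
  The only value from 1–9 not eliminated is 5, so R8C3 = 5.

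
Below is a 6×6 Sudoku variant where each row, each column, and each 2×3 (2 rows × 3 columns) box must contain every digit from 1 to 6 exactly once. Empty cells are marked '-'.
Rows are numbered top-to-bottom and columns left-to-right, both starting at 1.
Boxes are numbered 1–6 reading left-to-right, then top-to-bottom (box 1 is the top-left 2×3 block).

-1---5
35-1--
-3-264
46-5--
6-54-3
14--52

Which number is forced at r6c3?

Row 6 already contains {1, 2, 4, 5}.
Column 3 already contains {5}.
Its 2×3 block (box 5) already contains {1, 4, 5, 6}.
The only value from 1–6 not eliminated is 3, so r6c3 = 3.

3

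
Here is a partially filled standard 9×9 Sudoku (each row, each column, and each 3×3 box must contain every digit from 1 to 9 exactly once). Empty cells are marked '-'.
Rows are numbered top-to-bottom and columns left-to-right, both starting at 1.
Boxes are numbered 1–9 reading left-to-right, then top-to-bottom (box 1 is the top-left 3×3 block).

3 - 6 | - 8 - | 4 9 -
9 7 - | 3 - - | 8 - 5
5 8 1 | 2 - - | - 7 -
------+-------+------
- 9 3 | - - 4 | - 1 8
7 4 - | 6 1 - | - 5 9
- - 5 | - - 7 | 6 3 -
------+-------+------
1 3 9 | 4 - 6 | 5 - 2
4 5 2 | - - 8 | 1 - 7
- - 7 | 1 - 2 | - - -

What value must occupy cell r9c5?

Cell r9c5 itself could take any of {3, 5, 9} by direct elimination.
Consider where 5 can go in box 8.
r7c5 is out (row 7 already has a 5).
r8c4 is out (row 8 already has a 5).
r8c5 is out (row 8 already has a 5).
So the only cell in box 8 that can hold 5 is r9c5.
Therefore r9c5 = 5.

5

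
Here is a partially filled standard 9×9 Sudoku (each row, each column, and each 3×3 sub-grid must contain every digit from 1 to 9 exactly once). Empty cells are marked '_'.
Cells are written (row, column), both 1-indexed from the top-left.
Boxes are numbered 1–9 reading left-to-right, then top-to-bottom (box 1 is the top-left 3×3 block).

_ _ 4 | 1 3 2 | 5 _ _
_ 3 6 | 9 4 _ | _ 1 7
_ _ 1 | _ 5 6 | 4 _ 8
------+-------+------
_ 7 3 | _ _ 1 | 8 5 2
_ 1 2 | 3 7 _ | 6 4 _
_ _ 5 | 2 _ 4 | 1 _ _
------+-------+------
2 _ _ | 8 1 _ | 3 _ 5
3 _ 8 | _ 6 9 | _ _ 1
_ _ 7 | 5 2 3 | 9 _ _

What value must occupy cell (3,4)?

Row 3 already contains {1, 4, 5, 6, 8}.
Column 4 already contains {1, 2, 3, 5, 8, 9}.
Its 3×3 block (box 2) already contains {1, 2, 3, 4, 5, 6, 9}.
The only value from 1–9 not eliminated is 7, so (3,4) = 7.

7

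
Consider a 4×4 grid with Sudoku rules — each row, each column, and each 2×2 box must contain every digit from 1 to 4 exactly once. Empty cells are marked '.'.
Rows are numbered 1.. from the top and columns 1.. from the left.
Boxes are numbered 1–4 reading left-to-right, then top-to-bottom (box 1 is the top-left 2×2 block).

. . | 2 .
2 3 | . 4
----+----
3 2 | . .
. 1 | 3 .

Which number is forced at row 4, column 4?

Row 4 already contains {1, 3}.
Column 4 already contains {4}.
Its 2×2 block (box 4) already contains {3}.
The only value from 1–4 not eliminated is 2, so row 4, column 4 = 2.

2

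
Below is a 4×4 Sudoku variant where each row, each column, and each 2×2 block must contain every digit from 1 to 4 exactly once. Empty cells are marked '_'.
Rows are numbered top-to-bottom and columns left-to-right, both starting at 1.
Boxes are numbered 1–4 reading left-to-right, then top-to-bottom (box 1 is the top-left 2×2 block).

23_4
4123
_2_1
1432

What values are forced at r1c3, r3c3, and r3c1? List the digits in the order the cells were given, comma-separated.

For r1c3:
  Row 1 already contains {2, 3, 4}.
  Column 3 already contains {2, 3}.
  Its 2×2 block (box 2) already contains {2, 3, 4}.
  The only value from 1–4 not eliminated is 1, so r1c3 = 1.
For r3c3:
  Row 3 already contains {1, 2}.
  Column 3 already contains {2, 3}.
  Its 2×2 block (box 4) already contains {1, 2, 3}.
  The only value from 1–4 not eliminated is 4, so r3c3 = 4.
For r3c1:
  Row 3 already contains {1, 2}.
  Column 1 already contains {1, 2, 4}.
  Its 2×2 block (box 3) already contains {1, 2, 4}.
  The only value from 1–4 not eliminated is 3, so r3c1 = 3.

1,4,3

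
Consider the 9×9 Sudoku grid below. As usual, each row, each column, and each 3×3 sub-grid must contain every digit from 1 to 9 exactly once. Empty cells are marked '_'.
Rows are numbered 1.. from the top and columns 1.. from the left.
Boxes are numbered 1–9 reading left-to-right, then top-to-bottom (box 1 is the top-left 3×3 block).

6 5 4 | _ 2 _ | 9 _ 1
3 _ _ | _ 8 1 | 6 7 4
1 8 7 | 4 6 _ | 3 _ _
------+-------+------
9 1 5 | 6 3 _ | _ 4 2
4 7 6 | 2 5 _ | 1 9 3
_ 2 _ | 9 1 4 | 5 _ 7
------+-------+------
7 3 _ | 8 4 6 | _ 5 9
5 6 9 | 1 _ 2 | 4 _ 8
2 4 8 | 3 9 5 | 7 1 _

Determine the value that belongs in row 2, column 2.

Row 2 already contains {1, 3, 4, 6, 7, 8}.
Column 2 already contains {1, 2, 3, 4, 5, 6, 7, 8}.
Its 3×3 block (box 1) already contains {1, 3, 4, 5, 6, 7, 8}.
The only value from 1–9 not eliminated is 9, so row 2, column 2 = 9.

9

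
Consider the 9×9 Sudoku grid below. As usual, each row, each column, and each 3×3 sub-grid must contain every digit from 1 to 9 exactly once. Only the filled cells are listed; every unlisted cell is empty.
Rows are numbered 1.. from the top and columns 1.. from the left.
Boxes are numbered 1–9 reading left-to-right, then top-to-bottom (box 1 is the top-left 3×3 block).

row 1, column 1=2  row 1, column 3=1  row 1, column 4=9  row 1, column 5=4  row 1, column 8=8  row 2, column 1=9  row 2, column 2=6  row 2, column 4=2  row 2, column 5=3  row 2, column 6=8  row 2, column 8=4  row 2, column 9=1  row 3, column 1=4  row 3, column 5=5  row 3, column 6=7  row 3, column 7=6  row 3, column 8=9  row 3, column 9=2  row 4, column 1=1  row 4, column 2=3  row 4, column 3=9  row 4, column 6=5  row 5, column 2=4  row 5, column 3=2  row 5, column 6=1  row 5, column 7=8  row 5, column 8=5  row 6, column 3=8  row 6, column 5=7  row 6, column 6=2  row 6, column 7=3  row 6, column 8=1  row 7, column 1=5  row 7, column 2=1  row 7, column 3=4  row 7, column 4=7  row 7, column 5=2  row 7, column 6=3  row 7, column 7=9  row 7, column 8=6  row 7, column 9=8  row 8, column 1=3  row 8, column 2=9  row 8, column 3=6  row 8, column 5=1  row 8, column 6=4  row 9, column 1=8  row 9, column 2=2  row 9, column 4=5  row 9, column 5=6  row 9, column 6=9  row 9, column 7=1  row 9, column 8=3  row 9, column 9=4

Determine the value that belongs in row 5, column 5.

Row 5 already contains {1, 2, 4, 5, 8}.
Column 5 already contains {1, 2, 3, 4, 5, 6, 7}.
Its 3×3 block (box 5) already contains {1, 2, 5, 7}.
The only value from 1–9 not eliminated is 9, so row 5, column 5 = 9.

9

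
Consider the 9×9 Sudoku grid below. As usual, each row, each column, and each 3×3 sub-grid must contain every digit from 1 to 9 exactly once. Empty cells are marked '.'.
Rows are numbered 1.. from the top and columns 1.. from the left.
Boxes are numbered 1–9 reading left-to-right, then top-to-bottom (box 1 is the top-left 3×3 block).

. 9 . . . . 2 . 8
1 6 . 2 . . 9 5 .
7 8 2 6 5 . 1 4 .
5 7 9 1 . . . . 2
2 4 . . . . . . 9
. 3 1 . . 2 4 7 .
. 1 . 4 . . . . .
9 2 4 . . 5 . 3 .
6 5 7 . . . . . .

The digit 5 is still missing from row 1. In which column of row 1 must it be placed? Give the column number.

3

Consider where 5 can go in row 1.
row 1, column 1 is out (column 1 already has a 5).
row 1, column 4 is out (box 2 already has a 5).
row 1, column 5 is out (column 5 already has a 5).
row 1, column 6 is out (column 6 already has a 5).
row 1, column 8 is out (column 8 already has a 5).
So the only cell in row 1 that can hold 5 is row 1, column 3.
That is column 3.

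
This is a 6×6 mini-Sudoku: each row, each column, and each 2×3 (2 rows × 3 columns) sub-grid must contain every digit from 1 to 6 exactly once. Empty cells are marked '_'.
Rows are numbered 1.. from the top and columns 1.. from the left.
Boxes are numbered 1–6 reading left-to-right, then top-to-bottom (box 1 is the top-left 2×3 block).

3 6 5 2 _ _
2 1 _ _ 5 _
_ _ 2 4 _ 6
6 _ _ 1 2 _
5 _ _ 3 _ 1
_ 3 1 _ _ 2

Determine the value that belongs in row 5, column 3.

Cell row 5, column 3 itself could take any of {4, 6} by direct elimination.
Consider where 6 can go in column 3.
row 2, column 3 is out (box 1 already has a 6).
row 4, column 3 is out (row 4 already has a 6).
So the only cell in column 3 that can hold 6 is row 5, column 3.
Therefore row 5, column 3 = 6.

6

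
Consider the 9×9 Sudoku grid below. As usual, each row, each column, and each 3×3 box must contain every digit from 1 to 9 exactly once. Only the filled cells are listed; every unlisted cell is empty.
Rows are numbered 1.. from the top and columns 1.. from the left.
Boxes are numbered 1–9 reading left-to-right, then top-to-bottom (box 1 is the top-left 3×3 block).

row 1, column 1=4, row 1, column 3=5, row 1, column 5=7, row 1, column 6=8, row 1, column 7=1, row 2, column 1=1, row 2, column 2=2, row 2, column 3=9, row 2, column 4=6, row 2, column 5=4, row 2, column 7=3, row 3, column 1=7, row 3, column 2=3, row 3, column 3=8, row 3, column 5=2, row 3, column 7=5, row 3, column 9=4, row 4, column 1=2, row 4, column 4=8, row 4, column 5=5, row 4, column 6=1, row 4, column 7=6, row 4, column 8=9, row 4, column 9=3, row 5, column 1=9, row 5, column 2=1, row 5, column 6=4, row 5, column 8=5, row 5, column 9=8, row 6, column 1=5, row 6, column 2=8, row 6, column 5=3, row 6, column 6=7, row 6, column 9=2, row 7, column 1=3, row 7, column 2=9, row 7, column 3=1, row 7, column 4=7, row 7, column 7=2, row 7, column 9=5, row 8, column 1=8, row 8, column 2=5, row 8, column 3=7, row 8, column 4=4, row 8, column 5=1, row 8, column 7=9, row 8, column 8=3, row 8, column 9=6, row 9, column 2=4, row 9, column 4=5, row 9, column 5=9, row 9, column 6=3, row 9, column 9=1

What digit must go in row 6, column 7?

Row 6 already contains {2, 3, 5, 7, 8}.
Column 7 already contains {1, 2, 3, 5, 6, 9}.
Its 3×3 block (box 6) already contains {2, 3, 5, 6, 8, 9}.
The only value from 1–9 not eliminated is 4, so row 6, column 7 = 4.

4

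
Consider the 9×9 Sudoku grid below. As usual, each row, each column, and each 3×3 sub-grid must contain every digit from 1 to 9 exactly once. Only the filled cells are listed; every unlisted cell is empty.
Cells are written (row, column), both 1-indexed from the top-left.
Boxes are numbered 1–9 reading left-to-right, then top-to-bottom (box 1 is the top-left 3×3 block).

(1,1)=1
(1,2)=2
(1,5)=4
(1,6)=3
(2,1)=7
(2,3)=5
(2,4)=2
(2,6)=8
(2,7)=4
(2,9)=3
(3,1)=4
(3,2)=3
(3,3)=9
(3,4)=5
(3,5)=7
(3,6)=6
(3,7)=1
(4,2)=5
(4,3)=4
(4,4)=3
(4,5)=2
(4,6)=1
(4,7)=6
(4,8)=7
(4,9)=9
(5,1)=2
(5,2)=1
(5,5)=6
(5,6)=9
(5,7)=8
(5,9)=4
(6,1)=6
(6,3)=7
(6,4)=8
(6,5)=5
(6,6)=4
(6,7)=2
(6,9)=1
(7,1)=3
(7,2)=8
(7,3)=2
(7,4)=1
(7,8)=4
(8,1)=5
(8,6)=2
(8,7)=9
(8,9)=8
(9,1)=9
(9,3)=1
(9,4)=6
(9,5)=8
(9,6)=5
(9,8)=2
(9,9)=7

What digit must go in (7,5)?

Row 7 already contains {1, 2, 3, 4, 8}.
Column 5 already contains {2, 4, 5, 6, 7, 8}.
Its 3×3 block (box 8) already contains {1, 2, 5, 6, 8}.
The only value from 1–9 not eliminated is 9, so (7,5) = 9.

9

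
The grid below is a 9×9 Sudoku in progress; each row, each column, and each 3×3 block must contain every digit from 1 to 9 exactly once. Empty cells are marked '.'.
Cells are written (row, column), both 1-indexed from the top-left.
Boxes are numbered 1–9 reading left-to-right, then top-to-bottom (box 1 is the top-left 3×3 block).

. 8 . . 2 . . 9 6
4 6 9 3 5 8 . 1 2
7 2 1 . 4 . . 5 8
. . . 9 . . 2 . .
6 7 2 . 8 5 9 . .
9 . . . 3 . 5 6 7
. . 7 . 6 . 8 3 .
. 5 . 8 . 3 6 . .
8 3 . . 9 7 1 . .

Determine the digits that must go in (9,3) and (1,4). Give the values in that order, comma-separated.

For (9,3):
  Consider where 6 can go in column 3.
  (1,3) is out (row 1 already has a 6).
  (4,3) is out (box 4 already has a 6).
  (6,3) is out (row 6 already has a 6).
  (8,3) is out (row 8 already has a 6).
  So the only cell in column 3 that can hold 6 is (9,3).
  So (9,3) = 6.
For (1,4):
  Consider where 7 can go in box 2.
  (1,6) is out (column 6 already has a 7).
  (3,4) is out (row 3 already has a 7).
  (3,6) is out (row 3 already has a 7).
  So the only cell in box 2 that can hold 7 is (1,4).
  So (1,4) = 7.

6,7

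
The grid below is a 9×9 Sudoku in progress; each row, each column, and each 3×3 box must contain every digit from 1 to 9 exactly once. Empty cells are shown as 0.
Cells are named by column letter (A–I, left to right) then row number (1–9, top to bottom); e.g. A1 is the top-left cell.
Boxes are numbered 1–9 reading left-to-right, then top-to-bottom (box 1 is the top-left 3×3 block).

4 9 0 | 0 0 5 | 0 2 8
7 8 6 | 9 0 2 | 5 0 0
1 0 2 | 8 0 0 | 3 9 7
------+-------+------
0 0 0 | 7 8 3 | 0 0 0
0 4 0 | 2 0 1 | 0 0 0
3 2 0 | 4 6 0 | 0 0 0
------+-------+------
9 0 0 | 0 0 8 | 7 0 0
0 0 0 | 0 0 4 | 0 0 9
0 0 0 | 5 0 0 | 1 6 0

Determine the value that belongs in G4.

Cell G4 itself could take any of {2, 4, 6, 9} by direct elimination.
Consider where 4 can go in column G.
G1 is out (row 1 already has a 4).
G5 is out (row 5 already has a 4).
G6 is out (row 6 already has a 4).
G8 is out (row 8 already has a 4).
So the only cell in column G that can hold 4 is G4.
Therefore G4 = 4.

4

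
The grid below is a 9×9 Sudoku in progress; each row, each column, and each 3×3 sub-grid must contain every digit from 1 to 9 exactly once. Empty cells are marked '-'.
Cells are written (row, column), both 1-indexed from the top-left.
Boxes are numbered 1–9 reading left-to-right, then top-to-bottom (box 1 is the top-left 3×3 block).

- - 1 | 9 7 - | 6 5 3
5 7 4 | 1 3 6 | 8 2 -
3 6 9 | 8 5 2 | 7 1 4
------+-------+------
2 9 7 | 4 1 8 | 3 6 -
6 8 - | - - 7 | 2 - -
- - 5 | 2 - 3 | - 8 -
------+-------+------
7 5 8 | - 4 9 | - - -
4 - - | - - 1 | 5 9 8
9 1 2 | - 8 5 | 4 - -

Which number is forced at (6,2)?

4

Row 6 already contains {2, 3, 5, 8}.
Column 2 already contains {1, 5, 6, 7, 8, 9}.
Its 3×3 block (box 4) already contains {2, 5, 6, 7, 8, 9}.
The only value from 1–9 not eliminated is 4, so (6,2) = 4.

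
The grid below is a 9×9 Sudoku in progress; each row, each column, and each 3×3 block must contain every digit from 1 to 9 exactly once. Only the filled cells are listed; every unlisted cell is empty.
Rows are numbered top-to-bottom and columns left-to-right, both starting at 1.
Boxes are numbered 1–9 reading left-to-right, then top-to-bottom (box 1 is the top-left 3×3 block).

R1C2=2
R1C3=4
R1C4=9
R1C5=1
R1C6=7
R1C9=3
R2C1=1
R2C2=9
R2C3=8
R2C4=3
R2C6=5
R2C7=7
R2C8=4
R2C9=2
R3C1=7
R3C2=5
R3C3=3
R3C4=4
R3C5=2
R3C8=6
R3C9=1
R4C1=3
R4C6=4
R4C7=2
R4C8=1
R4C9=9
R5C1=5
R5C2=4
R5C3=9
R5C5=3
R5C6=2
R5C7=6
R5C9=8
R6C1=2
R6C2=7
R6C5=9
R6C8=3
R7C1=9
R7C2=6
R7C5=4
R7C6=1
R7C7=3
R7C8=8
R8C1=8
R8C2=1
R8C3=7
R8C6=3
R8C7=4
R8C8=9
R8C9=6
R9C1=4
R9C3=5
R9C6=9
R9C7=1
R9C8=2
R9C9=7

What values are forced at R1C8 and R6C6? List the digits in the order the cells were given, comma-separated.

For R1C8:
  Row 1 already contains {1, 2, 3, 4, 7, 9}.
  Column 8 already contains {1, 2, 3, 4, 6, 8, 9}.
  Its 3×3 block (box 3) already contains {1, 2, 3, 4, 6, 7}.
  The only value from 1–9 not eliminated is 5, so R1C8 = 5.
For R6C6:
  Consider where 6 can go in column 6.
  R3C6 is out (row 3 already has a 6).
  So the only cell in column 6 that can hold 6 is R6C6.
  So R6C6 = 6.

5,6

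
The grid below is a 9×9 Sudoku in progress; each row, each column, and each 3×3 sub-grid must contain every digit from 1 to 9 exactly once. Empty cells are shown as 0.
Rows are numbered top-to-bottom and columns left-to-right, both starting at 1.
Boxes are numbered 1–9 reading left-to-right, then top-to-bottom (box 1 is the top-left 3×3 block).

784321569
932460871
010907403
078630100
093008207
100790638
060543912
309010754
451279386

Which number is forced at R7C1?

Row 7 already contains {1, 2, 3, 4, 5, 6, 9}.
Column 1 already contains {1, 3, 4, 7, 9}.
Its 3×3 block (box 7) already contains {1, 3, 4, 5, 6, 9}.
The only value from 1–9 not eliminated is 8, so R7C1 = 8.

8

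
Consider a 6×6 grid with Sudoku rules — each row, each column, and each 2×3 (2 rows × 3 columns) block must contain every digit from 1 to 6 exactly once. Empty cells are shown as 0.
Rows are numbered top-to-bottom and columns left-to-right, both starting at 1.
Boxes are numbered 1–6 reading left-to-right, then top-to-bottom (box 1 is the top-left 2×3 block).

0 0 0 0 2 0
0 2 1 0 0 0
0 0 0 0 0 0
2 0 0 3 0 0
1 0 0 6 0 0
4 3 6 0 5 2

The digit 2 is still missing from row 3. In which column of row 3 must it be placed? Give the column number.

Consider where 2 can go in row 3.
r3c1 is out (column 1 already has a 2).
r3c2 is out (column 2 already has a 2).
r3c3 is out (box 3 already has a 2).
r3c5 is out (column 5 already has a 2).
r3c6 is out (column 6 already has a 2).
So the only cell in row 3 that can hold 2 is r3c4.
That is column 4.

4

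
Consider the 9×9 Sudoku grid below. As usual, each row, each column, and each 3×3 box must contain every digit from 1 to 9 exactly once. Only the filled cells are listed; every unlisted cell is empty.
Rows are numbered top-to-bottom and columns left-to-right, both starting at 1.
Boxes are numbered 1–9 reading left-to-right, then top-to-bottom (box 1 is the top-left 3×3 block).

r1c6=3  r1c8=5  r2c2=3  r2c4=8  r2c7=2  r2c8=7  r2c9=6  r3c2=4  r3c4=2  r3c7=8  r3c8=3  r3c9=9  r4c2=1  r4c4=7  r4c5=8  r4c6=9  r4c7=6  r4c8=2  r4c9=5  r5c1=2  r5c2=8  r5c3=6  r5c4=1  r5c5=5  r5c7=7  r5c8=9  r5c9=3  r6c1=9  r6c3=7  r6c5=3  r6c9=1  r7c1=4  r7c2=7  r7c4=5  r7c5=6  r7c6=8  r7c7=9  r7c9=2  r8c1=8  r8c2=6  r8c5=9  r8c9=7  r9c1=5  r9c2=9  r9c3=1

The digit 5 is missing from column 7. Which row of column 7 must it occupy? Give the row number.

Consider where 5 can go in column 7.
r1c7 is out (row 1 already has a 5).
r6c7 is out (box 6 already has a 5).
r9c7 is out (row 9 already has a 5).
So the only cell in column 7 that can hold 5 is r8c7.
That is row 8.

8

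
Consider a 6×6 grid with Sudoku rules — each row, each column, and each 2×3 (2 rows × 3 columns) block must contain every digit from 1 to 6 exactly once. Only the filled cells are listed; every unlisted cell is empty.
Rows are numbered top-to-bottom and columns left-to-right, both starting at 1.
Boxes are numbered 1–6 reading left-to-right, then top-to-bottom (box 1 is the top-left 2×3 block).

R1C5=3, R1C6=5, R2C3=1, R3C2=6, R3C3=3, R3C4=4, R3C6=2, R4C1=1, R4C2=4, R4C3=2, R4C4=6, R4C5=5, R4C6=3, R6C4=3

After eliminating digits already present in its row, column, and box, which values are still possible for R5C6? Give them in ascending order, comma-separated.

Row 5 already contains {}.
Column 6 already contains {2, 3, 5}.
Its 2×3 block (box 6) already contains {3}.
Removing those from 1–6 leaves {1, 4, 6} as the candidates for R5C6.

1,4,6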